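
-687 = -687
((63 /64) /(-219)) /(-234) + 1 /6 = 60743 /364416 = 0.17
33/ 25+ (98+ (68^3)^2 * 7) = 17301809461683/ 25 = 692072378467.32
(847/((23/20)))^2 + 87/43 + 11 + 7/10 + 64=123412027709/227470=542542.00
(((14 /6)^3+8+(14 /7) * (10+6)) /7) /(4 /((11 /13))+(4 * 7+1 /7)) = 0.23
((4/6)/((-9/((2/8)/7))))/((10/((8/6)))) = -1/2835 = -0.00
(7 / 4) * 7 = 49 / 4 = 12.25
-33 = -33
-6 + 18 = 12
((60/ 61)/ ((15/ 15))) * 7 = 420/ 61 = 6.89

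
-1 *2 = -2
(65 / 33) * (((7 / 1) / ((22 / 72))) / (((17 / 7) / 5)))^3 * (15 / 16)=13936994662500 / 71931233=193754.42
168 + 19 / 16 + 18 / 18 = 2723 / 16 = 170.19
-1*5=-5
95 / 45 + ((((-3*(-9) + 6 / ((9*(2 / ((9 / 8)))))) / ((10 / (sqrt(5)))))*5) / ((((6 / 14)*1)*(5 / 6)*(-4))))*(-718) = 19 / 9 + 550347*sqrt(5) / 80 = 15384.78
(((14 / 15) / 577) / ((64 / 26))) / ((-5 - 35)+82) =13 / 830880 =0.00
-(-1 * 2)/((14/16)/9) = 144/7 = 20.57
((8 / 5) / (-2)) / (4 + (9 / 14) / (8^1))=-448 / 2285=-0.20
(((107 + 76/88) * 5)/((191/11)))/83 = 11865/31706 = 0.37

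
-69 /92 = -3 /4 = -0.75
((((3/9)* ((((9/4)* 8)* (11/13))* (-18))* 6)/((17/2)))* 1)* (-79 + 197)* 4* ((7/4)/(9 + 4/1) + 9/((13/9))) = -556810848/2873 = -193808.16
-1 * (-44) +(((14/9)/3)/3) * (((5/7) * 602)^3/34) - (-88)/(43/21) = 23936756980/59211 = 404261.99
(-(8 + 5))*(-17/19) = 221/19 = 11.63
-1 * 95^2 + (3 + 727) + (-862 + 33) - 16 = -9140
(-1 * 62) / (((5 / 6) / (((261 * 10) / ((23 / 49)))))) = -9515016 / 23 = -413696.35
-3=-3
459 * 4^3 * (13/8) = 47736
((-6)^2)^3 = 46656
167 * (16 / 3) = 2672 / 3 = 890.67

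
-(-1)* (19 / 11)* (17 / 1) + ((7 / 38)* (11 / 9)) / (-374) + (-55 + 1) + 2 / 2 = -3023357 / 127908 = -23.64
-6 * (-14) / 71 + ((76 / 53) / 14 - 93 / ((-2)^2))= -2314265 / 105364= -21.96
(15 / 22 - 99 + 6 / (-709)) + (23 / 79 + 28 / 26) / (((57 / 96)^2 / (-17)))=-950113930673 / 5782911706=-164.30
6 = 6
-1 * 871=-871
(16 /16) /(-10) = -1 /10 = -0.10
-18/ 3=-6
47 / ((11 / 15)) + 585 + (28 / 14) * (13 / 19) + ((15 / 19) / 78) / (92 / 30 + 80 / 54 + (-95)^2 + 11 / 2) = 4311258088399 / 6628020971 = 650.46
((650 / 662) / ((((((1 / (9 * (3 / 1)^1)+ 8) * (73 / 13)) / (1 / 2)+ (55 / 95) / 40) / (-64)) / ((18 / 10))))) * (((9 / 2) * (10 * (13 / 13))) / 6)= -74906208000 / 7971201911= -9.40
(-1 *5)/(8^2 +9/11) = -55/713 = -0.08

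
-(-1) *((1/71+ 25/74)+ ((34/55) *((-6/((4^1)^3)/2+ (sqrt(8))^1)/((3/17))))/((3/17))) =55.57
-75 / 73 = -1.03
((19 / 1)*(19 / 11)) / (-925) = -361 / 10175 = -0.04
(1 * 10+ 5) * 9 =135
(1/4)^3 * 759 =759/64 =11.86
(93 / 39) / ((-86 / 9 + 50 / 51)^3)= -111028887 / 29359243264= -0.00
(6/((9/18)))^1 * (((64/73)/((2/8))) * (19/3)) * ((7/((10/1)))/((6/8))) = 272384/1095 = 248.75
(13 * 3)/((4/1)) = 39/4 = 9.75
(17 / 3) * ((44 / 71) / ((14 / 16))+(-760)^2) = 1626716128 / 497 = 3273070.68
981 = 981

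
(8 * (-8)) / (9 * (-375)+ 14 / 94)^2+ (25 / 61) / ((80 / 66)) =1037819136493 / 3069479730728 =0.34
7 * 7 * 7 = 343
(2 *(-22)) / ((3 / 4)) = -176 / 3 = -58.67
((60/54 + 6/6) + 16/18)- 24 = -21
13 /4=3.25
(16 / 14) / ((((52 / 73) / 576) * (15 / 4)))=112128 / 455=246.44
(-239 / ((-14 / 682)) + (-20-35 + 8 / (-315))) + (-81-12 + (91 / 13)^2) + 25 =520591 / 45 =11568.69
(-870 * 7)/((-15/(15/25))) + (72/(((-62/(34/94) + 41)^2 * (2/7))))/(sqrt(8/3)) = 2023 * sqrt(6)/546121 + 1218/5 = 243.61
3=3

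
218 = 218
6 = 6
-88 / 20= -22 / 5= -4.40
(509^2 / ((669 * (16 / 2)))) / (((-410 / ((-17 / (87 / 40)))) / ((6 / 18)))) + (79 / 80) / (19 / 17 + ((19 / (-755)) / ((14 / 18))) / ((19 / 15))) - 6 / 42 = 377127627791 / 352793992320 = 1.07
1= 1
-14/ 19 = -0.74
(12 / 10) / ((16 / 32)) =12 / 5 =2.40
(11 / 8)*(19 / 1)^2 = 3971 / 8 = 496.38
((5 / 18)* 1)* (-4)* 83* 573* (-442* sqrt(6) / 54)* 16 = 560562080* sqrt(6) / 81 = 16951741.55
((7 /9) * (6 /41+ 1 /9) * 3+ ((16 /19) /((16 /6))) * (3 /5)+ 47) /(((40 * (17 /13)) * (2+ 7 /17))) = 8167016 /21558825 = 0.38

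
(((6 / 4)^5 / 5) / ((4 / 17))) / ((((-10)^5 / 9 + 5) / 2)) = -37179 / 31985600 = -0.00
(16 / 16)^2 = 1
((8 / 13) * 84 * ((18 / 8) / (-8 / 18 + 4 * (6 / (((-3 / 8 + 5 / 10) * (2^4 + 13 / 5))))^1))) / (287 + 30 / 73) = 7698726 / 187926817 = 0.04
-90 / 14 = -45 / 7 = -6.43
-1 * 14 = -14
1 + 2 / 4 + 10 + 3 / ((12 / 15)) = 15.25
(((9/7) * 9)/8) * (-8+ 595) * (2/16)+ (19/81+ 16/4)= 4004971/36288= 110.37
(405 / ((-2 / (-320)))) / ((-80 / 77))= -62370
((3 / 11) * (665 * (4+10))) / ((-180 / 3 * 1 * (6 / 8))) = -1862 / 33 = -56.42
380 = 380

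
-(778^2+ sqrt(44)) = -605290.63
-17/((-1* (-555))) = -0.03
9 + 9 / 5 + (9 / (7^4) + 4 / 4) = 141704 / 12005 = 11.80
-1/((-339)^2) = -1/114921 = -0.00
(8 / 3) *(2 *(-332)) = -5312 / 3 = -1770.67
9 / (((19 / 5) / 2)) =90 / 19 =4.74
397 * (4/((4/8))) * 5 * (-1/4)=-3970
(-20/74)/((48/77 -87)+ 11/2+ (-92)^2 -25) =-1540/47624587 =-0.00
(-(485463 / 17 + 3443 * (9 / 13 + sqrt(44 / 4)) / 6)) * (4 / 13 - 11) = 478577 * sqrt(11) / 78 + 1778870709 / 5746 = 329933.67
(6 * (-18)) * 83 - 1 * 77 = -9041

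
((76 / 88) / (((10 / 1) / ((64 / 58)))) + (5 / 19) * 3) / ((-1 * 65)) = -26813 / 1969825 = -0.01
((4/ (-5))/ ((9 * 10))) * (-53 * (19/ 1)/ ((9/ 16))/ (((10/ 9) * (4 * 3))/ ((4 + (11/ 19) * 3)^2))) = 2518772/ 64125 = 39.28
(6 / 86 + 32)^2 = 1901641 / 1849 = 1028.47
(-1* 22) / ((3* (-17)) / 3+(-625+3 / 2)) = 44 / 1281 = 0.03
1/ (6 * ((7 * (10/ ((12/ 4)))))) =1/ 140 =0.01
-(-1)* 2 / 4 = 1 / 2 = 0.50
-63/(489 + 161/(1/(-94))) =63/14645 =0.00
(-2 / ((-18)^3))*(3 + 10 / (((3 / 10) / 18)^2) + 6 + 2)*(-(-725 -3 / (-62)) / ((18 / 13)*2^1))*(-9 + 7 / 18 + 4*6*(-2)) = -21441414265999 / 117153216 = -183020.28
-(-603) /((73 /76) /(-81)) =-3712068 /73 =-50850.25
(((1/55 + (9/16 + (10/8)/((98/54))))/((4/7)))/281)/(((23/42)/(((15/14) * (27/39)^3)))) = 359142579/69973711808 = 0.01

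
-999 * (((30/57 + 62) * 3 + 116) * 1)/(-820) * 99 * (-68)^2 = 659452879008/3895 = 169307542.75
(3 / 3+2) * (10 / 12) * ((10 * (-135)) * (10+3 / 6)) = -70875 / 2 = -35437.50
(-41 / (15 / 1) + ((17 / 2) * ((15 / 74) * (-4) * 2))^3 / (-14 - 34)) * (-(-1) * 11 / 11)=78753329 / 1519590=51.83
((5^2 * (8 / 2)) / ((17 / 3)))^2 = 90000 / 289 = 311.42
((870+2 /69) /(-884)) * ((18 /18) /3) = -0.33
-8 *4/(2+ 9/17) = -544/43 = -12.65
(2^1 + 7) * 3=27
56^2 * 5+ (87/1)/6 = 31389/2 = 15694.50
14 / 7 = 2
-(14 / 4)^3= -343 / 8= -42.88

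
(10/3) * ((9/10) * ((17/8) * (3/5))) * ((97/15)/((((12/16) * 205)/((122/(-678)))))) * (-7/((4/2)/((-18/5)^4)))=6159668004/361953125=17.02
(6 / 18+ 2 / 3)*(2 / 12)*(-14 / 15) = -7 / 45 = -0.16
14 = 14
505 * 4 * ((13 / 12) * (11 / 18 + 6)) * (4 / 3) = 1562470 / 81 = 19289.75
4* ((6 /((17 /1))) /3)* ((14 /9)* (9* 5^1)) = 560 /17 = 32.94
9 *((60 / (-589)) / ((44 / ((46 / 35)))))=-1242 / 45353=-0.03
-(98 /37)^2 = -9604 /1369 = -7.02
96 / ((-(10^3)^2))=-3 / 31250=-0.00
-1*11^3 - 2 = -1333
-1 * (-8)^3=512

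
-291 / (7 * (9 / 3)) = -97 / 7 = -13.86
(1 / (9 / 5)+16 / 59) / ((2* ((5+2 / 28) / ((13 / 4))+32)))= 39949 / 3243348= 0.01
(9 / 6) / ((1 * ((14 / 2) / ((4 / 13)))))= 6 / 91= 0.07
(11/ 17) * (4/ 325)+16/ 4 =22144/ 5525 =4.01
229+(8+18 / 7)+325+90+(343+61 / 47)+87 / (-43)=996.85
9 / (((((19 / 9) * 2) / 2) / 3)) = 243 / 19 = 12.79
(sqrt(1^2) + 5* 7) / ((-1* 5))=-36 / 5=-7.20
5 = 5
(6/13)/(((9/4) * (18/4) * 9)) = 16/3159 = 0.01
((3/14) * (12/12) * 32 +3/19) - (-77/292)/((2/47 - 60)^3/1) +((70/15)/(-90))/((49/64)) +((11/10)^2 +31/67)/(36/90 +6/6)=64003216735162502813/7860787024740279840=8.14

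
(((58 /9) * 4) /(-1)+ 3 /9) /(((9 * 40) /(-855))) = 4351 /72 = 60.43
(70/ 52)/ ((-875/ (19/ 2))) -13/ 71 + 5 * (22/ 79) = 8711329/ 7291700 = 1.19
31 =31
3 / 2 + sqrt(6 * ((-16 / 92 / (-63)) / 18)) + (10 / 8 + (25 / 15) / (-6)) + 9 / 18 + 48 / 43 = 2 * sqrt(483) / 1449 + 6329 / 1548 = 4.12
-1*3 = -3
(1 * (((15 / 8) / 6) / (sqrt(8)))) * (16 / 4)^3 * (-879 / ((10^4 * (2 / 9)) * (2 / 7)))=-55377 * sqrt(2) / 8000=-9.79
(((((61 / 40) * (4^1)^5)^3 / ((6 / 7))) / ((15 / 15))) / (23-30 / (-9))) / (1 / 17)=28322812657664 / 9875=2868132927.36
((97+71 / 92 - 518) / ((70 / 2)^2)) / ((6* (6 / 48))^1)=-263 / 575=-0.46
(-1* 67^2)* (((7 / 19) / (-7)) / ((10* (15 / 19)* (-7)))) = -4489 / 1050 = -4.28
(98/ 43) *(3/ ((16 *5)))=147/ 1720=0.09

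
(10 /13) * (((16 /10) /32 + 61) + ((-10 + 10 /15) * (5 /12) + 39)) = 17309 /234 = 73.97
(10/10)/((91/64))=0.70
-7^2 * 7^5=-823543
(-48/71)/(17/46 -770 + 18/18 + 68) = 736/762753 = 0.00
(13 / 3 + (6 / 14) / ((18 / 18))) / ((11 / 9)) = 300 / 77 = 3.90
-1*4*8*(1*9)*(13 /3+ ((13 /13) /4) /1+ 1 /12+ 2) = -1920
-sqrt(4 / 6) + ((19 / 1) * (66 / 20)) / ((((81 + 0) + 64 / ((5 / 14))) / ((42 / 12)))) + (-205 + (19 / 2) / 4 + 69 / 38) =-200.78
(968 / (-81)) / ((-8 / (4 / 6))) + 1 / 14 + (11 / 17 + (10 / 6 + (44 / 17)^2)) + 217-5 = 222.08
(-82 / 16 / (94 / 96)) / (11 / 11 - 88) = 0.06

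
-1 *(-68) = 68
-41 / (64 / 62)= -39.72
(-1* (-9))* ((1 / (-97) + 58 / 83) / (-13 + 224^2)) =723 / 5853077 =0.00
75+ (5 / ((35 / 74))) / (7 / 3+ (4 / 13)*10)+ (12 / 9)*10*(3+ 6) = 290901 / 1477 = 196.95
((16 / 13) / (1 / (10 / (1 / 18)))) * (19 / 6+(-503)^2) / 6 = 121445840 / 13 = 9341987.69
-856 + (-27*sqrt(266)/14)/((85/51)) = -856 - 81*sqrt(266)/70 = -874.87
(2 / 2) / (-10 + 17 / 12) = -12 / 103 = -0.12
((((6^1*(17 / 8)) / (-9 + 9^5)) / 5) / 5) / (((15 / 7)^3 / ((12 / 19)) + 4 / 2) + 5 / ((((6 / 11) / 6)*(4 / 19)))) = 0.00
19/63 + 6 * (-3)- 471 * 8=-238499/63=-3785.70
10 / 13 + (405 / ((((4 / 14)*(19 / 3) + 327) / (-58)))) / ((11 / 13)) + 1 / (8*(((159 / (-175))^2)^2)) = -84288672068404021 / 1009736836841304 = -83.48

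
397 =397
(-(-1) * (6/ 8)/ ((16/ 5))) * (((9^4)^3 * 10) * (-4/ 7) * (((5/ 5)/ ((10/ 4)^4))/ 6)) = -1613883065.61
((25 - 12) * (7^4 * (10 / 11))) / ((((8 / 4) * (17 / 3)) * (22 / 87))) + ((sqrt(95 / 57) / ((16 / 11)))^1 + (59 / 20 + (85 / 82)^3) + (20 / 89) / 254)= 11 * sqrt(15) / 48 + 634891587792779813 / 64097277103640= 9906.01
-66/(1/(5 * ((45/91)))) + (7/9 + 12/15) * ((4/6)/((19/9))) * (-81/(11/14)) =-20402766/95095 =-214.55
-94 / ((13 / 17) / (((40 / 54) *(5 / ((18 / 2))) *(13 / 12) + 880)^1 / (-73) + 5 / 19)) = 19062494060 / 13144599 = 1450.21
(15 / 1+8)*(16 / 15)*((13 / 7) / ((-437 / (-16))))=3328 / 1995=1.67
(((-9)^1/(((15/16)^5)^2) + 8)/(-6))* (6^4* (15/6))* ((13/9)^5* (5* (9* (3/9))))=871697204184837472/1868347265625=466560.59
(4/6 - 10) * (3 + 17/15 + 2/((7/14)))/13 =-3416/585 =-5.84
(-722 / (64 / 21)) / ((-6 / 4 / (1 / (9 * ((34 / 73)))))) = 184471 / 4896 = 37.68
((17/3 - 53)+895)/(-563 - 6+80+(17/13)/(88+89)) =-1950481/1125172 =-1.73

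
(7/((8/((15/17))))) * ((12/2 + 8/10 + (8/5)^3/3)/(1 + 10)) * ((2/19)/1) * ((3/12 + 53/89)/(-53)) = -3225817/3351900200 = -0.00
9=9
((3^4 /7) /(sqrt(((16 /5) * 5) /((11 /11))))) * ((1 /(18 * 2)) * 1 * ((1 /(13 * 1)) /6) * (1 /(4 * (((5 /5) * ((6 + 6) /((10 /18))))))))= 5 /419328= 0.00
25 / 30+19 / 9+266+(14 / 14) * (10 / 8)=9727 / 36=270.19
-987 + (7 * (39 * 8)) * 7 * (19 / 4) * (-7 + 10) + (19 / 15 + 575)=3261649 / 15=217443.27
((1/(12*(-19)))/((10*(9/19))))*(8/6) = -1/810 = -0.00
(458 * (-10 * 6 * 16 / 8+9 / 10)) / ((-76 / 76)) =272739 / 5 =54547.80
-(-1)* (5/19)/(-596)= -5/11324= -0.00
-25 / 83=-0.30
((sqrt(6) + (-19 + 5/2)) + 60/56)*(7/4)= -27 + 7*sqrt(6)/4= -22.71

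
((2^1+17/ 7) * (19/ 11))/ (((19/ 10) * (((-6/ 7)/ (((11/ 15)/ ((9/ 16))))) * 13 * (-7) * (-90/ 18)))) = -496/ 36855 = -0.01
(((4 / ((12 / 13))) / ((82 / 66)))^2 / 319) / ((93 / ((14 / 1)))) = 26026 / 4533657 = 0.01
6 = 6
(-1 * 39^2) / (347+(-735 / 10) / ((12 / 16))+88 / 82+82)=-4.58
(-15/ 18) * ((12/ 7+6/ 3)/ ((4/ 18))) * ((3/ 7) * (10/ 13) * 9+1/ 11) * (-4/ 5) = 34.07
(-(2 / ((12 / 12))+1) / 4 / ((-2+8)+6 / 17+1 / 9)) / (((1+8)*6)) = -17 / 7912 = -0.00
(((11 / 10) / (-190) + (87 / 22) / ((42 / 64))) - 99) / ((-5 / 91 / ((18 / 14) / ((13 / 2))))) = 122426523 / 365750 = 334.73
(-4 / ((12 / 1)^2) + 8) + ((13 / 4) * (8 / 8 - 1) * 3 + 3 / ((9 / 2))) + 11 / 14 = 2375 / 252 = 9.42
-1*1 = -1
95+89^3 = 705064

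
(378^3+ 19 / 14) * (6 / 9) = 756142147 / 21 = 36006768.90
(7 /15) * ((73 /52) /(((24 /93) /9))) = 47523 /2080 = 22.85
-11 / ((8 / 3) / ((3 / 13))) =-0.95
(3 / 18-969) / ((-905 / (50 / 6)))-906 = -2922683 / 3258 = -897.08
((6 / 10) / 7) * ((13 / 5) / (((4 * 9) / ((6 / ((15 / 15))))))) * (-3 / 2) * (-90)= 351 / 70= 5.01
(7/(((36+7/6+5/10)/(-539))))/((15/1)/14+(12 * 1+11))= -158466/38081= -4.16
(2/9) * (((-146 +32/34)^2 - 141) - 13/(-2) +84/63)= 36256025/7803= 4646.42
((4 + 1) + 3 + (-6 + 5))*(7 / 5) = 49 / 5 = 9.80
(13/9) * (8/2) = 52/9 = 5.78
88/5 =17.60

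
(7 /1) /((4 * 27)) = 7 /108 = 0.06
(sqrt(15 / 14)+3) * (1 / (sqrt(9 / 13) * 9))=sqrt(13) * (sqrt(210)+42) / 378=0.54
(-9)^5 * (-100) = 5904900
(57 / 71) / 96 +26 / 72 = 7555 / 20448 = 0.37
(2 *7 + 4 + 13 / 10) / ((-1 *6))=-193 / 60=-3.22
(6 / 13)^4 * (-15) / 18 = -1080 / 28561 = -0.04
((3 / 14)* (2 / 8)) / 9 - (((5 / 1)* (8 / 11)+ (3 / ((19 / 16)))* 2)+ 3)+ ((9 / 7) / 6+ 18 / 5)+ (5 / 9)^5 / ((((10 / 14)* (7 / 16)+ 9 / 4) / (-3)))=-374534472439 / 47225815560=-7.93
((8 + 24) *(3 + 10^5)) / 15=3200096 / 15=213339.73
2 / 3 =0.67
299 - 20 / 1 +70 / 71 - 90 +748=66597 / 71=937.99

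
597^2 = 356409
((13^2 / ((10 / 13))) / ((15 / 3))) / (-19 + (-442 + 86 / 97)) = -213109 / 2231550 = -0.10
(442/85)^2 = 676/25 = 27.04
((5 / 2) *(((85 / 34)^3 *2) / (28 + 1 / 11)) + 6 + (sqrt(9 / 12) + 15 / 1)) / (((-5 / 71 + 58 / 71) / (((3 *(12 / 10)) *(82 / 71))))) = 738 *sqrt(3) / 265 + 7230801 / 54590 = 137.28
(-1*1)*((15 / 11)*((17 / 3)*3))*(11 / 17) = -15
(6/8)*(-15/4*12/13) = -135/52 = -2.60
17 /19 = 0.89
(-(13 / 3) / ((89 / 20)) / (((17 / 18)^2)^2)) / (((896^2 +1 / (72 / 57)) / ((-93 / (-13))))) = -1562042880 / 143223202844507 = -0.00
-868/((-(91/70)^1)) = 8680/13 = 667.69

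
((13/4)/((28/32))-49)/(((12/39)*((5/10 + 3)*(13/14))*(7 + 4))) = -317/77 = -4.12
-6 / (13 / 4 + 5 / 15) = -72 / 43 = -1.67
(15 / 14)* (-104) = -780 / 7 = -111.43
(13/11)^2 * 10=1690/121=13.97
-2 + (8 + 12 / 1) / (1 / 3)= 58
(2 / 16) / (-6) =-1 / 48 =-0.02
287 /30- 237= -6823 /30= -227.43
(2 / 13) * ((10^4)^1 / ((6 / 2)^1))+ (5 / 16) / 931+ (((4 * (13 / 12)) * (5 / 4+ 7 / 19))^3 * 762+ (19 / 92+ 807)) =2548418484058907 / 9647156064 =264162.67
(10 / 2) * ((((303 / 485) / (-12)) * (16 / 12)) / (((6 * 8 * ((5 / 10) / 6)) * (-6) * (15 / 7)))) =707 / 104760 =0.01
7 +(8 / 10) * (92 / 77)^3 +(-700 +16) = -1542249453 / 2282665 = -675.64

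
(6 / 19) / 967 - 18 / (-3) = 110244 / 18373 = 6.00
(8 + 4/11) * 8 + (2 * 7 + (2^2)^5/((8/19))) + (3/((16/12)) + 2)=110755/44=2517.16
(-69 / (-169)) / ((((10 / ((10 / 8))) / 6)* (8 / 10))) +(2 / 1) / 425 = 445283 / 1149200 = 0.39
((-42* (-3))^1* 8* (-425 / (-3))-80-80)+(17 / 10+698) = 1433397 / 10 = 143339.70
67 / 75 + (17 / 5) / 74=5213 / 5550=0.94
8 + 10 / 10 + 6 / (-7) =57 / 7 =8.14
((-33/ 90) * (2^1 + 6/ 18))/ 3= -77/ 270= -0.29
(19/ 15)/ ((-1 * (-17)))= 19/ 255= 0.07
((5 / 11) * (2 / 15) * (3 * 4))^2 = 64 / 121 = 0.53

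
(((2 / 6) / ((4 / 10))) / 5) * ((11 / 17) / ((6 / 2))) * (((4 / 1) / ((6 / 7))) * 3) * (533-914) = -191.75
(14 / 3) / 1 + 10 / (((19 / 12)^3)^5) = 212997989065484767226 / 45543381089624394897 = 4.68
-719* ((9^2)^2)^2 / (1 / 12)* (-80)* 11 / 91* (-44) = -14380883252271360 / 91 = -158031684090894.07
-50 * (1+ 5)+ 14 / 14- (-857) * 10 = 8271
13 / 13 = 1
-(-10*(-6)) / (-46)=30 / 23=1.30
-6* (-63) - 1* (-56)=434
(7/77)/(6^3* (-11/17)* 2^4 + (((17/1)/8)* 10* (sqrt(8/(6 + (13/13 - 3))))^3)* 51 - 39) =438362/8942350791 + 417605* sqrt(2)/8942350791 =0.00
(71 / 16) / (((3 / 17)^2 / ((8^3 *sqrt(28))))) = 1313216 *sqrt(7) / 9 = 386049.22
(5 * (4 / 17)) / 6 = 10 / 51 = 0.20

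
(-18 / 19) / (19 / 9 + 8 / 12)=-162 / 475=-0.34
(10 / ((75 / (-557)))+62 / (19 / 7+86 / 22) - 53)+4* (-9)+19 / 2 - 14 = -26929 / 170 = -158.41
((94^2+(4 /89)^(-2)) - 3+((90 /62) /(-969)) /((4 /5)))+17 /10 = 7473511453 /801040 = 9329.76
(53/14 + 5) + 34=599/14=42.79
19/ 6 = 3.17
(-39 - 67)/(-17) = 106/17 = 6.24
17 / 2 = 8.50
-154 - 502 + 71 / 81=-53065 / 81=-655.12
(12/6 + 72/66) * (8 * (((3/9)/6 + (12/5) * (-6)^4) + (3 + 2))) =38133176/495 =77036.72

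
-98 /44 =-49 /22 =-2.23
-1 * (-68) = 68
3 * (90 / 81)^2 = 100 / 27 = 3.70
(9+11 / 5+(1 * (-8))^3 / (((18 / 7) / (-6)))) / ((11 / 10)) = 36176 / 33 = 1096.24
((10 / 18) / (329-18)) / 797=5 / 2230803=0.00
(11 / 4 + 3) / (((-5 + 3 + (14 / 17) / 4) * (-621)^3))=17 / 1270301454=0.00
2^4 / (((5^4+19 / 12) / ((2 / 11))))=384 / 82709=0.00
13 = 13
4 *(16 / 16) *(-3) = -12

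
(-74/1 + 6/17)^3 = -1962515008/4913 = -399453.49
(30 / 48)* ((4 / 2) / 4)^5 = 5 / 256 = 0.02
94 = 94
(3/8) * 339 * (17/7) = 17289/56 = 308.73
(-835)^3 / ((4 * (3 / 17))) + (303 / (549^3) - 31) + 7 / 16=-727851663907735171 / 882502128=-824759103.48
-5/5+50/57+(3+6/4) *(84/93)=6965/1767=3.94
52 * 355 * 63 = 1162980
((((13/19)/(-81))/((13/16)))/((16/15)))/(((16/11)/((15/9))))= -275/24624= -0.01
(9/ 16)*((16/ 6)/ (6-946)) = -3/ 1880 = -0.00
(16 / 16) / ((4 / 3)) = 3 / 4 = 0.75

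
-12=-12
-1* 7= -7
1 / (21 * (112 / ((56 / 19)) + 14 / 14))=1 / 819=0.00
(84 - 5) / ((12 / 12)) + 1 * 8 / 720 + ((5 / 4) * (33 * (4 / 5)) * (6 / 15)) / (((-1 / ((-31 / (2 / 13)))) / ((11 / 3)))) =176969 / 18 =9831.61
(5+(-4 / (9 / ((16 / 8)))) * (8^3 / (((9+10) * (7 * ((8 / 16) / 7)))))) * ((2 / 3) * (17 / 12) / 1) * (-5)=623645 / 3078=202.61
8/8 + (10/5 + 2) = 5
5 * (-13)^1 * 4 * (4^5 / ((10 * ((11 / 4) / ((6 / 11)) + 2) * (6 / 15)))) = -122880 / 13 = -9452.31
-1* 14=-14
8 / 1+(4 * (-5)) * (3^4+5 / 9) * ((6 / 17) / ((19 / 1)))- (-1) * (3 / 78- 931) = -24016453 / 25194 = -953.26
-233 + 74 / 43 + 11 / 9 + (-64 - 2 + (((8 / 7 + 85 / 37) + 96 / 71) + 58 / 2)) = -262.26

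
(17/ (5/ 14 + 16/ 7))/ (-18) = -119/ 333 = -0.36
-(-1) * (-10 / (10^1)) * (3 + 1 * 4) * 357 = -2499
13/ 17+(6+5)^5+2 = 2737914/ 17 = 161053.76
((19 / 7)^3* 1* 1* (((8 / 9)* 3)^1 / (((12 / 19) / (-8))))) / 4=-521284 / 3087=-168.86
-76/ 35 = -2.17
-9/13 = -0.69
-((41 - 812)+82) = 689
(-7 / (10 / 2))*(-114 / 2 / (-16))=-399 / 80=-4.99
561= 561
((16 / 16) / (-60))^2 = 1 / 3600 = 0.00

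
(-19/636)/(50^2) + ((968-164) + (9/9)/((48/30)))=1279353731/1590000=804.62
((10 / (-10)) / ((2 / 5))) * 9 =-45 / 2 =-22.50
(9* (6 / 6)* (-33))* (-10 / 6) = 495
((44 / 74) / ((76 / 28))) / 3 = 154 / 2109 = 0.07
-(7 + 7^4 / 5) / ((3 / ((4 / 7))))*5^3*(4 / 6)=-23200 / 3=-7733.33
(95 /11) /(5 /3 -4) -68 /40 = -4159 /770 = -5.40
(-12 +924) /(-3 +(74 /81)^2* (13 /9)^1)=-53852688 /105959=-508.24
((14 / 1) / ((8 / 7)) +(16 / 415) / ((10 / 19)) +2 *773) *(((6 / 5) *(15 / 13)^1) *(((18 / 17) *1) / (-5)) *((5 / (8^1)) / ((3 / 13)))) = -349220241 / 282200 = -1237.49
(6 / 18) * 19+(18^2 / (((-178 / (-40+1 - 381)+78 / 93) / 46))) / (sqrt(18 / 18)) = 291231281 / 24657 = 11811.30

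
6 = 6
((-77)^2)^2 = 35153041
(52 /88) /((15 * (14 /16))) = 52 /1155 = 0.05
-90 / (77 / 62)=-5580 / 77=-72.47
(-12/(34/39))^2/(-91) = -4212/2023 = -2.08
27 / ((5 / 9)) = 243 / 5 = 48.60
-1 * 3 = -3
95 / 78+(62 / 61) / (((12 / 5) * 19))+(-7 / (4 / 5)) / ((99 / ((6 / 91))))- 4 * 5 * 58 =-29546205 / 25498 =-1158.77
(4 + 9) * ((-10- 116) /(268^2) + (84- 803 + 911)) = 89635533 /35912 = 2495.98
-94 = -94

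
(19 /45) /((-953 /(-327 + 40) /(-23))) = -125419 /42885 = -2.92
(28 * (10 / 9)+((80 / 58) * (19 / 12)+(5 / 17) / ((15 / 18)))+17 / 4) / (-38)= -672613 / 674424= -1.00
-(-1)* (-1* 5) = -5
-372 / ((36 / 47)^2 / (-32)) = 547832 / 27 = 20290.07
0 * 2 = 0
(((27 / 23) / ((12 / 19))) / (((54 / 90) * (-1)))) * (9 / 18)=-285 / 184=-1.55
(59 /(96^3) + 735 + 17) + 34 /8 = 669081659 /884736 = 756.25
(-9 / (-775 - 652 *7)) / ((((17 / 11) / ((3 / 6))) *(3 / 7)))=231 / 181526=0.00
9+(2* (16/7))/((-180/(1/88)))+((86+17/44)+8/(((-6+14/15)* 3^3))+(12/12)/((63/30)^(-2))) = 32831123/329175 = 99.74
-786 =-786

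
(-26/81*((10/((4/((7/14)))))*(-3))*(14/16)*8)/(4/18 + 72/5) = 325/564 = 0.58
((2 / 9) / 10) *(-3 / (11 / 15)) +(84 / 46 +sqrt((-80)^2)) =20679 / 253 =81.74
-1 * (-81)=81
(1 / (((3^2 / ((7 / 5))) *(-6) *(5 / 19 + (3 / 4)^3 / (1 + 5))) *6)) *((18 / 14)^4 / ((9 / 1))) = -0.00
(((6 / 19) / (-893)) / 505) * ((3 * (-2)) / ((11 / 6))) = 216 / 94251685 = 0.00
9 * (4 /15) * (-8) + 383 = 1819 /5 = 363.80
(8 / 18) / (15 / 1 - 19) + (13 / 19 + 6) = 1124 / 171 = 6.57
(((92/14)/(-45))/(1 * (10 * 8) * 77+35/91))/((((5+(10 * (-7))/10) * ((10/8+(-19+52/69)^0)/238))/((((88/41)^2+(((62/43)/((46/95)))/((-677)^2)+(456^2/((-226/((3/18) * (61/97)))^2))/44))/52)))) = 31552759657970541048416/284015960229763767943719045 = 0.00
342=342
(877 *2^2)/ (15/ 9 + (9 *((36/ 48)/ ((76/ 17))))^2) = 972585984/ 1094123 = 888.92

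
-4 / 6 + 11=10.33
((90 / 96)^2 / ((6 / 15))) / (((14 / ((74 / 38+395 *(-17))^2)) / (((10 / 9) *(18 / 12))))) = 1906463941875 / 161728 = 11788088.28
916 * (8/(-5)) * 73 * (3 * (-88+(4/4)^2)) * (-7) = -977342688/5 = -195468537.60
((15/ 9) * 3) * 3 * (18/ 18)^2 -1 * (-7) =22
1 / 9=0.11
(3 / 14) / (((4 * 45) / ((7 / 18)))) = 1 / 2160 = 0.00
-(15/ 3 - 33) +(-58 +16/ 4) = -26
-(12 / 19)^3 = -1728 / 6859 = -0.25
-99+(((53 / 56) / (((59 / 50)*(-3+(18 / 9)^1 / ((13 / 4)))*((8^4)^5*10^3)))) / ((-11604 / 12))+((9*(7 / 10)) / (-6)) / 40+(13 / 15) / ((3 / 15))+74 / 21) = -1041059731105031289756446618251 / 11418996672565258874571980800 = -91.17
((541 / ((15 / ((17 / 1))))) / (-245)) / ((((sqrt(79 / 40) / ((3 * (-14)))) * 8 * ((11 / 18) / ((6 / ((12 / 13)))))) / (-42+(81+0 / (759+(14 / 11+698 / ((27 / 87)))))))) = 41965911 * sqrt(790) / 304150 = 3878.13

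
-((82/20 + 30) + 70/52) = -2304/65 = -35.45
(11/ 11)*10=10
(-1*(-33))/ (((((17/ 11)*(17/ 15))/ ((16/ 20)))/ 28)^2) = 450793728/ 83521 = 5397.37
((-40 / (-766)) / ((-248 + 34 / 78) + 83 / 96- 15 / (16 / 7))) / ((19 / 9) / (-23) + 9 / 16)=-9185280 / 20969449543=-0.00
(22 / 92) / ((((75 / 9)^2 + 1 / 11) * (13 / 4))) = 0.00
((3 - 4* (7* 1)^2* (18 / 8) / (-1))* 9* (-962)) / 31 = -3844152 / 31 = -124004.90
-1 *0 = 0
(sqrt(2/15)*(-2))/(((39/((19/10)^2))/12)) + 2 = 2 - 722*sqrt(30)/4875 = 1.19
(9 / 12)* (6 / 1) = 9 / 2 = 4.50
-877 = -877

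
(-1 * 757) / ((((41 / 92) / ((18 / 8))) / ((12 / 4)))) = -11465.78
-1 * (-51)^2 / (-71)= 2601 / 71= 36.63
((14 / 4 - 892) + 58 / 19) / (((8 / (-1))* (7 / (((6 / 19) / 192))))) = 33647 / 1293824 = 0.03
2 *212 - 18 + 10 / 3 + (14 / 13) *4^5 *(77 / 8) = 429916 / 39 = 11023.49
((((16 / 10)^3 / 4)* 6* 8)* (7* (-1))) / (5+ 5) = -21504 / 625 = -34.41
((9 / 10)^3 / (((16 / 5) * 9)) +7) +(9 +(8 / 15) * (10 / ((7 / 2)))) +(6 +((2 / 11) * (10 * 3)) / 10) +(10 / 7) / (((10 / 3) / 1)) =18127511 / 739200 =24.52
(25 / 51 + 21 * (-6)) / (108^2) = -6401 / 594864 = -0.01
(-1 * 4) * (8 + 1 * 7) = -60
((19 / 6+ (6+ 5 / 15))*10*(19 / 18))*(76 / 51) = 68590 / 459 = 149.43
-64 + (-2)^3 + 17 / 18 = -71.06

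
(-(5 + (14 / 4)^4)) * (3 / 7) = -7443 / 112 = -66.46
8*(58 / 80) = 29 / 5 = 5.80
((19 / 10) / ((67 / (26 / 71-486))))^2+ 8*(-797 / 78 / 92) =3831729111115 / 20298256953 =188.77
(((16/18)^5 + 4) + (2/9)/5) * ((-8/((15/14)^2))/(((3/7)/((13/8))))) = -24220253512/199290375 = -121.53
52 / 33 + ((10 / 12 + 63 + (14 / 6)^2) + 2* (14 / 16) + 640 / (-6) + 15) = -7549 / 396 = -19.06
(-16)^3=-4096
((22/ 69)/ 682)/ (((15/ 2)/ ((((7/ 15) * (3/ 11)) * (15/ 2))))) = 7/ 117645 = 0.00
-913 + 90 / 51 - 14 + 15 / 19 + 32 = -288260 / 323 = -892.45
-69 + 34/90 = -3088/45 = -68.62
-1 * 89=-89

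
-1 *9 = -9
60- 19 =41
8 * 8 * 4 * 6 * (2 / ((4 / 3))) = 2304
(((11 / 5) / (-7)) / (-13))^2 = 121 / 207025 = 0.00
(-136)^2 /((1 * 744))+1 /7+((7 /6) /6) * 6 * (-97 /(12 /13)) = -1524811 /15624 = -97.59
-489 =-489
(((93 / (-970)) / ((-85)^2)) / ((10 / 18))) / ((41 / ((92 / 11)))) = -38502 / 7901801875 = -0.00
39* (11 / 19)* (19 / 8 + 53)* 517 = 98254299 / 152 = 646409.86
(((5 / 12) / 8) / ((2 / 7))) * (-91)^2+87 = 306539 / 192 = 1596.56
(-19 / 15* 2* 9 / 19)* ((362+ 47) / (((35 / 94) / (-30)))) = 1384056 / 35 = 39544.46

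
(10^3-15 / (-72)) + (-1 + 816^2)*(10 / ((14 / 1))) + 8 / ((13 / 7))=1040927663 / 2184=476615.23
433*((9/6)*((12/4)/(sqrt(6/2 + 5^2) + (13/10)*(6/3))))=-28145/118 + 10825*sqrt(7)/59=246.91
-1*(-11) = 11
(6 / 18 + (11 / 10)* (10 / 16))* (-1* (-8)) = 49 / 6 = 8.17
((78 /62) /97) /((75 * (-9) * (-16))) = 13 /10825200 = 0.00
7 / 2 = 3.50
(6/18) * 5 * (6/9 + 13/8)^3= 831875/41472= 20.06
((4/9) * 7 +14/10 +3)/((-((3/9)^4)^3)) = -19958562/5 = -3991712.40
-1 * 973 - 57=-1030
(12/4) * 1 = 3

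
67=67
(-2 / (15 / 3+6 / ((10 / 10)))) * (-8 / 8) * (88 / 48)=1 / 3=0.33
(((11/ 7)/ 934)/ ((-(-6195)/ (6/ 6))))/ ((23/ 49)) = 11/ 19011570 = 0.00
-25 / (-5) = 5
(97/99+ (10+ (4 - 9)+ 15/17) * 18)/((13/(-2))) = -359698/21879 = -16.44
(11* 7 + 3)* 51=4080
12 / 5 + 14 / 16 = 131 / 40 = 3.28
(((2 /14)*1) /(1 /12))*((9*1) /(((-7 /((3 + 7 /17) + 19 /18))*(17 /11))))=-90222 /14161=-6.37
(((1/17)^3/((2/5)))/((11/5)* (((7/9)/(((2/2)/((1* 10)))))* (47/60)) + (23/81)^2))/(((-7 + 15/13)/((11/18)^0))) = -2132325/330338977316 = -0.00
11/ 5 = 2.20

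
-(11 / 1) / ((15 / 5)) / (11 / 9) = -3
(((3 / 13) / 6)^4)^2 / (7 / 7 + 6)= 1 / 1461789452032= 0.00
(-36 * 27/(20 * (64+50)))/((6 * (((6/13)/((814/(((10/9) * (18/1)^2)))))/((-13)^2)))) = -894179/15200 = -58.83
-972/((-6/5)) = 810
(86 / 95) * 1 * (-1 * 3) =-258 / 95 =-2.72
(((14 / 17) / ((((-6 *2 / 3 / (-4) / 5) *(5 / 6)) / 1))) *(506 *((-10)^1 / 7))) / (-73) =60720 / 1241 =48.93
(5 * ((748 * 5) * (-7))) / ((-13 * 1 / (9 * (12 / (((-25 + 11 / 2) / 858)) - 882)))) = -1661121000 / 13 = -127778538.46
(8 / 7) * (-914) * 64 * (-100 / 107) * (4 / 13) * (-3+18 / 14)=-2246246400 / 68159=-32955.98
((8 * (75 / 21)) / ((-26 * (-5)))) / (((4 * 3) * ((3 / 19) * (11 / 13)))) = 95 / 693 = 0.14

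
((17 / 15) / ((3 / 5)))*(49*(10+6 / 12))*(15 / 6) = 29155 / 12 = 2429.58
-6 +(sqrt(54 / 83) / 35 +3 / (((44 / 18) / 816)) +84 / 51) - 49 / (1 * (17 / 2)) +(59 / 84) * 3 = 3 * sqrt(498) / 2905 +5201673 / 5236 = 993.47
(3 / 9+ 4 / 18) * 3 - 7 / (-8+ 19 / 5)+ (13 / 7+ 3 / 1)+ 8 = 340 / 21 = 16.19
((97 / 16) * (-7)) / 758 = -679 / 12128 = -0.06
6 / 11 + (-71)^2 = 55457 / 11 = 5041.55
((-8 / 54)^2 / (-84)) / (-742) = 2 / 5679639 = 0.00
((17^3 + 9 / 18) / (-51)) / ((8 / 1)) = -9827 / 816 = -12.04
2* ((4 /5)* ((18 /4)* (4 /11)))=144 /55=2.62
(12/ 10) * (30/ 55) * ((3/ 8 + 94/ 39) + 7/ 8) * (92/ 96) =13133/ 5720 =2.30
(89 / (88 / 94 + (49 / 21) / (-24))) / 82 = 150588 / 116399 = 1.29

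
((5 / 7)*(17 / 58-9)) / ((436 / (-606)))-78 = -6138549 / 88508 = -69.36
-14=-14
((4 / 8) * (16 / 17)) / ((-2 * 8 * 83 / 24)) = -12 / 1411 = -0.01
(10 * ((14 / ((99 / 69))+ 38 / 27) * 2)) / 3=66320 / 891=74.43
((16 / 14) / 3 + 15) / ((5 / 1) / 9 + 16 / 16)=969 / 98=9.89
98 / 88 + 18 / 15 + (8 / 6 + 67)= 46627 / 660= 70.65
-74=-74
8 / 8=1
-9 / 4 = -2.25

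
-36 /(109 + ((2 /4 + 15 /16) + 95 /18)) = -0.31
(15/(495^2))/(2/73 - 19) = -73/22623975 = -0.00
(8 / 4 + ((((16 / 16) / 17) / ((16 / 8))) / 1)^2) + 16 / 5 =30061 / 5780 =5.20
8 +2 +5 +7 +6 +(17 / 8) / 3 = 689 / 24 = 28.71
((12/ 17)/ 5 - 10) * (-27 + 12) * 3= 7542/ 17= 443.65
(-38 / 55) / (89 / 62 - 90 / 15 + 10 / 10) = 2356 / 12155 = 0.19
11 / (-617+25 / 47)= -47 / 2634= -0.02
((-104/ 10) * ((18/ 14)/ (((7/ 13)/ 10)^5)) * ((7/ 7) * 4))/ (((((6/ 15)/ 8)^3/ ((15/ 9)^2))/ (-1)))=2625740771277.27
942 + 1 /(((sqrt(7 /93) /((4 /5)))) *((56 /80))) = 8 *sqrt(651) /49 + 942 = 946.17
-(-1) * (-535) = -535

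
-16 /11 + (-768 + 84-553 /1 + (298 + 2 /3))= -31013 /33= -939.79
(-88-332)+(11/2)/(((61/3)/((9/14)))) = -717063/1708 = -419.83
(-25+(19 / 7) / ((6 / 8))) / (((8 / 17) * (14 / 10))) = -38165 / 1176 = -32.45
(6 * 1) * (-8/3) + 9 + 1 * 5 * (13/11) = -12/11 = -1.09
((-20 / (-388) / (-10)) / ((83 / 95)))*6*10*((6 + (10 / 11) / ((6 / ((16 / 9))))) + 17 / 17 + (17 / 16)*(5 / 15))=-17207825 / 6376392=-2.70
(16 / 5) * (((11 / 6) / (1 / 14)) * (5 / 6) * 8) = 4928 / 9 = 547.56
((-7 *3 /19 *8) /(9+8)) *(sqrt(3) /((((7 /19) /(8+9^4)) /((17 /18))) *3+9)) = -367864 *sqrt(3) /6365487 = -0.10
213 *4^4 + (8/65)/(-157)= 556458232/10205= 54528.00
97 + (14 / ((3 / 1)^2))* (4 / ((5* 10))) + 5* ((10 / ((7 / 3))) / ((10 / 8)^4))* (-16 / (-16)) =33359 / 315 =105.90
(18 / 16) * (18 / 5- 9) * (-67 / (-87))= -5427 / 1160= -4.68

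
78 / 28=2.79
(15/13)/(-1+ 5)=15/52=0.29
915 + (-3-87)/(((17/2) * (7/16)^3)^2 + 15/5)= 209284547235/235327153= 889.33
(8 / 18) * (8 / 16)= 2 / 9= 0.22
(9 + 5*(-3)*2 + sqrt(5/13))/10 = -21/10 + sqrt(65)/130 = -2.04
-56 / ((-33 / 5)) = 280 / 33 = 8.48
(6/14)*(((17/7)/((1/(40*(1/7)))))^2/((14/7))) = 41.27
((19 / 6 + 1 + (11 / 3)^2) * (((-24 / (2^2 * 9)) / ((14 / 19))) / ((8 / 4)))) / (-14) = 6023 / 10584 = 0.57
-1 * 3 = -3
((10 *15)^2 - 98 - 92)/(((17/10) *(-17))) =-223100/289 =-771.97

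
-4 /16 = -0.25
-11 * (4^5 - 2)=-11242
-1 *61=-61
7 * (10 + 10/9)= 700/9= 77.78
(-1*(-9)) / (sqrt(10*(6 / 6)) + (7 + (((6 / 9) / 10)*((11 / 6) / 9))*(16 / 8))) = 0.88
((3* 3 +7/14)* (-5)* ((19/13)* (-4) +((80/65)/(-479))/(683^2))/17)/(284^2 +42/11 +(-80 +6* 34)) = 4436564630685/21940992039008861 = 0.00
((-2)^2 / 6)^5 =32 / 243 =0.13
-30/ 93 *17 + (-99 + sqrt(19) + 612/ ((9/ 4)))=sqrt(19) + 5193/ 31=171.88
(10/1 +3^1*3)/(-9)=-19/9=-2.11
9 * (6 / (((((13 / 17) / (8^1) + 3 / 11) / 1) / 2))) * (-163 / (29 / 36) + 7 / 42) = -947300112 / 15979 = -59284.07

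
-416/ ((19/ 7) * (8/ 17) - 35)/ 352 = 1547/ 44143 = 0.04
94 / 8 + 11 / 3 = 185 / 12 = 15.42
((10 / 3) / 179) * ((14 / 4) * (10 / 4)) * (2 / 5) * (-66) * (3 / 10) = -231 / 179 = -1.29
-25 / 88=-0.28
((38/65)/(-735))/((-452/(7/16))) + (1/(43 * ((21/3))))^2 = 3771517/319422885600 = 0.00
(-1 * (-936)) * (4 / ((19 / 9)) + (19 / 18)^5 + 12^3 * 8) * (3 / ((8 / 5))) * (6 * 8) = 32267393790905 / 27702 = 1164803761.13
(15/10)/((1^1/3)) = 9/2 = 4.50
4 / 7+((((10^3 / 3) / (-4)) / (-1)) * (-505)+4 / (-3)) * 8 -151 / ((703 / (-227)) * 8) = -39762152471 / 118104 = -336670.67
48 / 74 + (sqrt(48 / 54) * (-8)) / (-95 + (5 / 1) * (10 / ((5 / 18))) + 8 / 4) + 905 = 33509 / 37 - 16 * sqrt(2) / 261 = 905.56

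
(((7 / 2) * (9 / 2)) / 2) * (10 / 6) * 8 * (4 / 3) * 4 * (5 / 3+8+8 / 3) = 20720 / 3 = 6906.67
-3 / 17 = -0.18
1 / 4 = 0.25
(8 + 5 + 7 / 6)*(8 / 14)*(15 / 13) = 850 / 91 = 9.34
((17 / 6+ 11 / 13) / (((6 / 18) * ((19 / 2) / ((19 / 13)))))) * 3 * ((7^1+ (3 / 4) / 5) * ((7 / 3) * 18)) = 198891 / 130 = 1529.93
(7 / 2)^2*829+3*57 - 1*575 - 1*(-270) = 40085 / 4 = 10021.25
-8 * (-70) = 560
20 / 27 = 0.74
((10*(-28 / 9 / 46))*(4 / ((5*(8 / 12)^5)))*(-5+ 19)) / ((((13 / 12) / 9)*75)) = -47628 / 7475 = -6.37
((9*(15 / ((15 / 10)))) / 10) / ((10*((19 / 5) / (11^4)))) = 131769 / 38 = 3467.61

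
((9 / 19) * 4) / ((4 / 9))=4.26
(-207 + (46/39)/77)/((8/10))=-3107875/12012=-258.73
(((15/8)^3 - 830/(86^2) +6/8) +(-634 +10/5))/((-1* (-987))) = -591462665/934381056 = -0.63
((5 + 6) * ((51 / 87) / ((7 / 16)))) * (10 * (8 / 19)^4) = 122552320 / 26455163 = 4.63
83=83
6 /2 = 3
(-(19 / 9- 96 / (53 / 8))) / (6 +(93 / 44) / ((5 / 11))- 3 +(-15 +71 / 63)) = -826700 / 415573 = -1.99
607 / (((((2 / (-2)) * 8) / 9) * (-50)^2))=-5463 / 20000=-0.27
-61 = -61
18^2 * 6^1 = 1944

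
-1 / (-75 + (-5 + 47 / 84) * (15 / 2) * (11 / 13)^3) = 123032 / 11709715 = 0.01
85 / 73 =1.16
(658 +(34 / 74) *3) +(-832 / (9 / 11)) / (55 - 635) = 31922741 / 48285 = 661.13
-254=-254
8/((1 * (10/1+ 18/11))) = 11/16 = 0.69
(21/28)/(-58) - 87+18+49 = -4643/232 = -20.01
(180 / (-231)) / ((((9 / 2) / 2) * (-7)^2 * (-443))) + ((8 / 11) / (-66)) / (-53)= 654436 / 2923346811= 0.00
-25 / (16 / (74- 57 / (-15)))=-1945 / 16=-121.56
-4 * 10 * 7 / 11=-25.45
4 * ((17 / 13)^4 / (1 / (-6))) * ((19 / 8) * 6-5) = -18541662 / 28561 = -649.20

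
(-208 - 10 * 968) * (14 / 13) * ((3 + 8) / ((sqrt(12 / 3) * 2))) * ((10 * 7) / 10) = -2664816 / 13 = -204985.85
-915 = -915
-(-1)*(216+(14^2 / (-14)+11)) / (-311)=-213 / 311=-0.68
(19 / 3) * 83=1577 / 3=525.67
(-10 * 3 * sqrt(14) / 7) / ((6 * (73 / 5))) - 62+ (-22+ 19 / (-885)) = -74359 / 885 - 25 * sqrt(14) / 511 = -84.20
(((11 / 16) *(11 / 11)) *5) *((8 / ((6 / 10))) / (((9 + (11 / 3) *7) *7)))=275 / 1456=0.19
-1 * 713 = -713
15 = 15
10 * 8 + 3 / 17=1363 / 17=80.18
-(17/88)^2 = -289/7744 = -0.04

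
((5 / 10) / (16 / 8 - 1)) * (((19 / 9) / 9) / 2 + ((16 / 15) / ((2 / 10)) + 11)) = 2665 / 324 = 8.23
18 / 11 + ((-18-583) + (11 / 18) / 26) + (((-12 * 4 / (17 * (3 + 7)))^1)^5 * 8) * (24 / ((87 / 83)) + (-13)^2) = -602.10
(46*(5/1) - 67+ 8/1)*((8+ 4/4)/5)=1539/5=307.80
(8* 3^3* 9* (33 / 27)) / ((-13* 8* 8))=-297 / 104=-2.86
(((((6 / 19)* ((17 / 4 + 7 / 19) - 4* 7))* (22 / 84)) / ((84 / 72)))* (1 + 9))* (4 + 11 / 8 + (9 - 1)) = -221.70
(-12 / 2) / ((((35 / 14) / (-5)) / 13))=156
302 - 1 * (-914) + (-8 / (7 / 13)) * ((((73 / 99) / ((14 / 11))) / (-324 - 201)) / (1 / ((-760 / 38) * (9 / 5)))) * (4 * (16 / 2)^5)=-1958915648 / 25725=-76148.32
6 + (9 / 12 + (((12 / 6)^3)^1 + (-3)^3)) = -49 / 4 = -12.25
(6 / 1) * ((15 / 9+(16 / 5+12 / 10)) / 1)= 182 / 5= 36.40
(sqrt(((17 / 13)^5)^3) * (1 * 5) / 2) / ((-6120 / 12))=-24137569 * sqrt(221) / 9788768652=-0.04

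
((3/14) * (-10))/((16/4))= -15/28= -0.54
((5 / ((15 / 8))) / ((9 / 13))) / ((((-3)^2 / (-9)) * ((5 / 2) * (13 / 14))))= -1.66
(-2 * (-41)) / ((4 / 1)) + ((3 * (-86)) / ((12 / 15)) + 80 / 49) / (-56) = 143949 / 5488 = 26.23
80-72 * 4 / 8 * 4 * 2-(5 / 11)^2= -25193 / 121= -208.21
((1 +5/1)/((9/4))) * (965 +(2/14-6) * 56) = 5096/3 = 1698.67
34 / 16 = 17 / 8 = 2.12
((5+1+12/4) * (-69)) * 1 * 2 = -1242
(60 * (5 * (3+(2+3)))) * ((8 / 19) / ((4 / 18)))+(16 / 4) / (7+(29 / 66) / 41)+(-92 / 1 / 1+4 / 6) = 4456.61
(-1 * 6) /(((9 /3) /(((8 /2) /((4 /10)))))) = -20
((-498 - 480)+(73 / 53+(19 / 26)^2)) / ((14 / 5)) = -174856515 / 501592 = -348.60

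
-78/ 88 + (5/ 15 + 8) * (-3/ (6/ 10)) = -5617/ 132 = -42.55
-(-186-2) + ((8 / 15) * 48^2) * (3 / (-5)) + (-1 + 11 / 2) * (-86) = -936.28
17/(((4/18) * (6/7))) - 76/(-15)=5659/60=94.32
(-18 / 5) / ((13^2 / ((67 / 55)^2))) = -80802 / 2556125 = -0.03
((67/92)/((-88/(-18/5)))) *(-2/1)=-603/10120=-0.06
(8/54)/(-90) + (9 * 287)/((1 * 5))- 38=581497/1215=478.60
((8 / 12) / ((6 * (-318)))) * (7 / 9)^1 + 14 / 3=120197 / 25758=4.67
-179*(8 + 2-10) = 0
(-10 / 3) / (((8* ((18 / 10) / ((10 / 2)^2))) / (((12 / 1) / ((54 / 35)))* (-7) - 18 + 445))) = -2095625 / 972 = -2155.99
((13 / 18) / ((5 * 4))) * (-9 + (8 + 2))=13 / 360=0.04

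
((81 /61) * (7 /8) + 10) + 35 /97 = 545439 /47336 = 11.52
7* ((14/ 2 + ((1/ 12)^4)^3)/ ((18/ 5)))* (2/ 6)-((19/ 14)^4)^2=-19348776834761606775709/ 2775575418131158401024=-6.97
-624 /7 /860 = -156 /1505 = -0.10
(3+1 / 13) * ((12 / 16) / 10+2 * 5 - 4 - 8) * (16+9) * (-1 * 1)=1925 / 13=148.08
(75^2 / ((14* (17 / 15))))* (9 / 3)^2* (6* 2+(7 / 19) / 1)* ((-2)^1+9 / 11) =-2319890625 / 49742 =-46638.47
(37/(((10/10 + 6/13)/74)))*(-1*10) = -18733.68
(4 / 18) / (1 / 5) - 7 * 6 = -368 / 9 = -40.89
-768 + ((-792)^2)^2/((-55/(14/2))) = -250383720192/5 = -50076744038.40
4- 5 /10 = 7 /2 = 3.50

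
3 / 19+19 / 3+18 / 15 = 2192 / 285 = 7.69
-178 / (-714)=89 / 357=0.25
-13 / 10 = -1.30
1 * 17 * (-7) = -119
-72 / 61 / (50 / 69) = -2484 / 1525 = -1.63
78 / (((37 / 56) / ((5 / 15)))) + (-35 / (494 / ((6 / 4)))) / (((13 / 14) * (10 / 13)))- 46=-248487 / 36556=-6.80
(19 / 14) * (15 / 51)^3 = 2375 / 68782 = 0.03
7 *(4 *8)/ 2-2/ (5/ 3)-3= 539/ 5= 107.80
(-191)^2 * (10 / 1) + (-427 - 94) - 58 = 364231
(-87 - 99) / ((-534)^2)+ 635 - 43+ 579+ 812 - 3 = 94101449 / 47526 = 1980.00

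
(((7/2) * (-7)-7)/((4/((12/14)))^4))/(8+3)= -729/120736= -0.01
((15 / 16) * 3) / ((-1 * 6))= -15 / 32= -0.47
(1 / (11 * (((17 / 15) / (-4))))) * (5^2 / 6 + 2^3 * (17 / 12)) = -930 / 187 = -4.97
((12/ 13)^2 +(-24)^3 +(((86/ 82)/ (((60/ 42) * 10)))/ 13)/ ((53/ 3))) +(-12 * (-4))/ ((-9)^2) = -13705614819047/ 991539900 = -13822.56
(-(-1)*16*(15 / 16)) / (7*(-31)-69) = -15 / 286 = -0.05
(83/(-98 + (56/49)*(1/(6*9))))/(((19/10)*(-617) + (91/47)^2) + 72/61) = 224873145/309885065489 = 0.00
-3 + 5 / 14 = -37 / 14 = -2.64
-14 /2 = -7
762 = 762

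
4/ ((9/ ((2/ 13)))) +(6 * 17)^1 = 11942/ 117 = 102.07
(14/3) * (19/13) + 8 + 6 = 812/39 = 20.82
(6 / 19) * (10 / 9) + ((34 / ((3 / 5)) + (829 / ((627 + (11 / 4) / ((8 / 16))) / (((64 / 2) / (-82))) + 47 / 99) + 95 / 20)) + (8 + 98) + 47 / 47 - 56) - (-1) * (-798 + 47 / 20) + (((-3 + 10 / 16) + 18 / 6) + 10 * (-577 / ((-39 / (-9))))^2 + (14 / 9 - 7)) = 1047957157299464821 / 5933694110760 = 176611.25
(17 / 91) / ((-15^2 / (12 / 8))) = -17 / 13650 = -0.00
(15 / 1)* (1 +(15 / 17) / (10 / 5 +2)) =18.31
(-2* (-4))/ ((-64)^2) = 1/ 512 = 0.00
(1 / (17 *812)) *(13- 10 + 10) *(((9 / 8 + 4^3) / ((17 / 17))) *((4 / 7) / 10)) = 6773 / 1932560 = 0.00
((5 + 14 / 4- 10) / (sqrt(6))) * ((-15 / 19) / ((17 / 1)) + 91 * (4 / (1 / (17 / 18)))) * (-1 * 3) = 999227 * sqrt(6) / 3876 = 631.47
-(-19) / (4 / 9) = 171 / 4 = 42.75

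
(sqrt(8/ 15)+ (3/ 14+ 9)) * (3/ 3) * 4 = 8 * sqrt(30)/ 15+ 258/ 7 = 39.78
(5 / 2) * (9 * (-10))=-225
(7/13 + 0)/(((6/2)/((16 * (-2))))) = -224/39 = -5.74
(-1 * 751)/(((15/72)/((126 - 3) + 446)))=-10255656/5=-2051131.20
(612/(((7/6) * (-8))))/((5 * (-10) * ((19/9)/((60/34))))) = 729/665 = 1.10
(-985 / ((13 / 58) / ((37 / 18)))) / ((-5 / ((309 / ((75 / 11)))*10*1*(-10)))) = -957978692 / 117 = -8187852.07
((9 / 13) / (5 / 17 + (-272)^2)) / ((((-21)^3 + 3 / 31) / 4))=-1581 / 391170055796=-0.00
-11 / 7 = -1.57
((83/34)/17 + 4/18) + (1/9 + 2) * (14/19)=9995/5202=1.92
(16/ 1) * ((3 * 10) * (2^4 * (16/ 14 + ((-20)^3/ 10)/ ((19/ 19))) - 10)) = -42980160/ 7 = -6140022.86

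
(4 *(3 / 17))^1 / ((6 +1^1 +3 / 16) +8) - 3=-4067 / 1377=-2.95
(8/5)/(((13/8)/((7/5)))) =448/325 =1.38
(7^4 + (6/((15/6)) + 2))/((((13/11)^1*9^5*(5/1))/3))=44099/2132325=0.02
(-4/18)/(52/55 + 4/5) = -55/432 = -0.13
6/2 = 3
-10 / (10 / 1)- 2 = -3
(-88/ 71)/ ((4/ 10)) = -220/ 71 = -3.10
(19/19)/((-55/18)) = -18/55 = -0.33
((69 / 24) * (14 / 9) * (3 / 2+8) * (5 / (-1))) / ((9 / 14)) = -107065 / 324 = -330.45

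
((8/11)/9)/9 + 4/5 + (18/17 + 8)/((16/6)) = 4.21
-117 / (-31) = 117 / 31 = 3.77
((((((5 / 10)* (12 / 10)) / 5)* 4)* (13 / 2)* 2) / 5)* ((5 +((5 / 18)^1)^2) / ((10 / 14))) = 29939 / 3375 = 8.87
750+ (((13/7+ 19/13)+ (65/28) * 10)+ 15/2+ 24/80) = 713743/910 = 784.33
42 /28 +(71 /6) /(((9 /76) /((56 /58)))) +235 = 521447 /1566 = 332.98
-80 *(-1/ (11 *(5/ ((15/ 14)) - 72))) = -120/ 1111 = -0.11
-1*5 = -5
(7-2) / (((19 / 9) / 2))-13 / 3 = 23 / 57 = 0.40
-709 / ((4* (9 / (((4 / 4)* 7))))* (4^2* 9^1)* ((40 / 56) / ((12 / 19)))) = -0.85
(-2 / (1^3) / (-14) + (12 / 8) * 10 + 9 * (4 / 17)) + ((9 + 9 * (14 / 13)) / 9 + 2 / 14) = 30136 / 1547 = 19.48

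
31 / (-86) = -31 / 86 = -0.36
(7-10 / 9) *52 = 2756 / 9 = 306.22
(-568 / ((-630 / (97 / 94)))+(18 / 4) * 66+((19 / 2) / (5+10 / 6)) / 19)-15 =6703831 / 23688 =283.01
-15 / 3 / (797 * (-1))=5 / 797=0.01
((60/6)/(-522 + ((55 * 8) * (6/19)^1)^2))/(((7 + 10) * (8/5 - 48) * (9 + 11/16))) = -3610/51818218857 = -0.00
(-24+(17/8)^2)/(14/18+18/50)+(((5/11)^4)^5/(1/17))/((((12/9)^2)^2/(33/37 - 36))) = -6984013621142291206393111275/407826428928077338057719808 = -17.12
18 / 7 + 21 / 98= 39 / 14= 2.79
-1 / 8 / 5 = -1 / 40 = -0.02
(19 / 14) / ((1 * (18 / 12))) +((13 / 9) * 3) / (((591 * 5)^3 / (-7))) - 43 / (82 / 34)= -376003266852617 / 22216498266375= -16.92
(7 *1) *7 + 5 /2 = 103 /2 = 51.50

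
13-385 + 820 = 448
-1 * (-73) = 73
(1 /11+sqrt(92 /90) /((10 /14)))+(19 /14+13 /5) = 7 * sqrt(230) /75+3117 /770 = 5.46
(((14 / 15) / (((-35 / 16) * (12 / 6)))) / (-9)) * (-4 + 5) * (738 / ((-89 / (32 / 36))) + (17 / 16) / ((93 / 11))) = -0.17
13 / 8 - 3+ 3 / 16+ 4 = 45 / 16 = 2.81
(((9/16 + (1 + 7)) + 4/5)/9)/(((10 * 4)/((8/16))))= 749/57600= 0.01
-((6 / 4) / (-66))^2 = -1 / 1936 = -0.00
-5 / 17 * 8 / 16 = -5 / 34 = -0.15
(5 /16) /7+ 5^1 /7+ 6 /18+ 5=2047 /336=6.09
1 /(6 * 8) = 1 /48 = 0.02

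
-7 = -7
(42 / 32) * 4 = 21 / 4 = 5.25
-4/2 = -2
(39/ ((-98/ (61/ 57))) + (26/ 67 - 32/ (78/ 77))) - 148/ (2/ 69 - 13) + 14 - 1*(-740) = 3195283989797/ 4354538370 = 733.78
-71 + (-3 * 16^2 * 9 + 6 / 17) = -118705 / 17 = -6982.65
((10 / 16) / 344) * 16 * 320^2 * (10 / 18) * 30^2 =64000000 / 43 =1488372.09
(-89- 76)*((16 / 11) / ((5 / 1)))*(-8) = 384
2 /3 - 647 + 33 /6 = -3845 /6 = -640.83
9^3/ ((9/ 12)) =972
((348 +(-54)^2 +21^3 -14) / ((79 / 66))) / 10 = 412863 / 395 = 1045.22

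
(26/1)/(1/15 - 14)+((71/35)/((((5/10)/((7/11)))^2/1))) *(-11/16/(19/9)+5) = 620437/45980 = 13.49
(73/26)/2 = 73/52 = 1.40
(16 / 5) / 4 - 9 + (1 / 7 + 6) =-72 / 35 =-2.06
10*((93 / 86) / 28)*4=465 / 301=1.54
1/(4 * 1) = 1/4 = 0.25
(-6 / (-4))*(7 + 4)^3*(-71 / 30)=-94501 / 20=-4725.05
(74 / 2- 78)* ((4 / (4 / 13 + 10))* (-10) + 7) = -8569 / 67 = -127.90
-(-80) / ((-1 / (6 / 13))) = -480 / 13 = -36.92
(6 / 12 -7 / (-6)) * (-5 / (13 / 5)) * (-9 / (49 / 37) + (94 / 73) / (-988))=1501368625 / 68914482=21.79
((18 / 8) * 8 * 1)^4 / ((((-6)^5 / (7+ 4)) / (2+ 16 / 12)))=-495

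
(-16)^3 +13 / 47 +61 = -189632 / 47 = -4034.72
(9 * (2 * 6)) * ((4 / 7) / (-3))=-144 / 7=-20.57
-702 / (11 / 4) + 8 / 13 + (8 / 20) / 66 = -49657 / 195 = -254.65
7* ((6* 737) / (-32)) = -15477 / 16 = -967.31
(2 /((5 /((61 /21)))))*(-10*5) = -1220 /21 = -58.10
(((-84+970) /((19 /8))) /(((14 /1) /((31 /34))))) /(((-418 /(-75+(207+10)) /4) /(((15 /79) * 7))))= -234010320 /5333053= -43.88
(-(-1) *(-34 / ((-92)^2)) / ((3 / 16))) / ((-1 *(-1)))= -34 / 1587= -0.02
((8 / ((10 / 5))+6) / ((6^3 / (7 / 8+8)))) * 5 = 1775 / 864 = 2.05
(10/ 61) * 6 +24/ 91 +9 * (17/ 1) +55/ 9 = 8011348/ 49959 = 160.36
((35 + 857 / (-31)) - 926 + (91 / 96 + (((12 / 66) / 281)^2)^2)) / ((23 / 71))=-769589063822562501467 / 271662033430635936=-2832.89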